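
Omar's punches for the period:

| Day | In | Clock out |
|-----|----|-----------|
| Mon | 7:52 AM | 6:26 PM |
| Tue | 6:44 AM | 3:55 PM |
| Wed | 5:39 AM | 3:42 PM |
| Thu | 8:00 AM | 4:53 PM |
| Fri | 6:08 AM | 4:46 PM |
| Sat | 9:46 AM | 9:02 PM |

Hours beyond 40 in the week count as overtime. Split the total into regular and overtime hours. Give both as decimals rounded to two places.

Regular 40.00 hours, overtime 20.58 hours

Mon: 7:52 AM–6:26 PM = 10 h 34 min
Tue: 6:44 AM–3:55 PM = 9 h 11 min
Wed: 5:39 AM–3:42 PM = 10 h 3 min
Thu: 8:00 AM–4:53 PM = 8 h 53 min
Fri: 6:08 AM–4:46 PM = 10 h 38 min
Sat: 9:46 AM–9:02 PM = 11 h 16 min
Total worked: 60 h 35 min = 60.58 h.
Threshold 40 h → overtime 20 h 35 min, regular 40 h 0 min.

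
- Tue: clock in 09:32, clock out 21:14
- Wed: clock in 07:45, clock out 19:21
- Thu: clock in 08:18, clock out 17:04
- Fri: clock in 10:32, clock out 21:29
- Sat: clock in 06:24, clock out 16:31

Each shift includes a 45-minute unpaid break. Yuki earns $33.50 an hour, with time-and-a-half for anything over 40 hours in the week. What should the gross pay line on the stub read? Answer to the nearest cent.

$1811.51

Tue: 09:32–21:14 = 11 h 42 min; less 45 min break → 10 h 57 min
Wed: 07:45–19:21 = 11 h 36 min; less 45 min break → 10 h 51 min
Thu: 08:18–17:04 = 8 h 46 min; less 45 min break → 8 h 1 min
Fri: 10:32–21:29 = 10 h 57 min; less 45 min break → 10 h 12 min
Sat: 06:24–16:31 = 10 h 7 min; less 45 min break → 9 h 22 min
Total worked: 49 h 23 min = 2963 min.
Regular 40 h 0 min = 2400 min at $33.50/h; overtime 9 h 23 min = 563 min at $50.25/h.
Pay = (2400 × $33.50 + 563 × $50.25) ÷ 60 = $1811.51.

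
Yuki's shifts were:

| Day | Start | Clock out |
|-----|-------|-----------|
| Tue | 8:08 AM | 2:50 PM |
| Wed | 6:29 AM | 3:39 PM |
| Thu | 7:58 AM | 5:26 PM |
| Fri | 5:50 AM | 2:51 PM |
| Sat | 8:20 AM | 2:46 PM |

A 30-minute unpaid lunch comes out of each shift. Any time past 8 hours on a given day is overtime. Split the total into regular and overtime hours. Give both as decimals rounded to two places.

Regular 36.13 hours, overtime 2.15 hours

Tue: 8:08 AM–2:50 PM = 6 h 42 min; less 30 min break → 6 h 12 min
Wed: 6:29 AM–3:39 PM = 9 h 10 min; less 30 min break → 8 h 40 min
Thu: 7:58 AM–5:26 PM = 9 h 28 min; less 30 min break → 8 h 58 min
Fri: 5:50 AM–2:51 PM = 9 h 1 min; less 30 min break → 8 h 31 min
Sat: 8:20 AM–2:46 PM = 6 h 26 min; less 30 min break → 5 h 56 min
Tue reg 6 h 12 min / OT 0 h 0 min; Wed reg 8 h 0 min / OT 0 h 40 min; Thu reg 8 h 0 min / OT 0 h 58 min; Fri reg 8 h 0 min / OT 0 h 31 min; Sat reg 5 h 56 min / OT 0 h 0 min.
Totals: regular 36 h 8 min, overtime 2 h 9 min.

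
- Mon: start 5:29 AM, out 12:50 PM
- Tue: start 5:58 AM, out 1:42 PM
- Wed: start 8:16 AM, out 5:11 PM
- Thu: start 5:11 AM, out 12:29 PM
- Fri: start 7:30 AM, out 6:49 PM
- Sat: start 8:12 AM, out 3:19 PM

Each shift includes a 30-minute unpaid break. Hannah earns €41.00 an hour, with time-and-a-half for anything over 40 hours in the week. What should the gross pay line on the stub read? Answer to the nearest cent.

€2054.10

Mon: 5:29 AM–12:50 PM = 7 h 21 min; less 30 min break → 6 h 51 min
Tue: 5:58 AM–1:42 PM = 7 h 44 min; less 30 min break → 7 h 14 min
Wed: 8:16 AM–5:11 PM = 8 h 55 min; less 30 min break → 8 h 25 min
Thu: 5:11 AM–12:29 PM = 7 h 18 min; less 30 min break → 6 h 48 min
Fri: 7:30 AM–6:49 PM = 11 h 19 min; less 30 min break → 10 h 49 min
Sat: 8:12 AM–3:19 PM = 7 h 7 min; less 30 min break → 6 h 37 min
Total worked: 46 h 44 min = 2804 min.
Regular 40 h 0 min = 2400 min at €41.00/h; overtime 6 h 44 min = 404 min at €61.50/h.
Pay = (2400 × €41.00 + 404 × €61.50) ÷ 60 = €2054.10.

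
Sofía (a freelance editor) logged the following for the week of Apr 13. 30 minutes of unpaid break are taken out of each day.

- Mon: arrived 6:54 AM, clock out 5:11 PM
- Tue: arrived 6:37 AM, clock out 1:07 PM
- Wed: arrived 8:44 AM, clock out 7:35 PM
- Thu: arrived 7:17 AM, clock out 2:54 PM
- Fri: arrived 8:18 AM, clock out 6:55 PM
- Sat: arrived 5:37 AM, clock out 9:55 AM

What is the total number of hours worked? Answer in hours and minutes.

47 h 10 min

Mon: 6:54 AM–5:11 PM = 10 h 17 min; less 30 min break → 9 h 47 min
Tue: 6:37 AM–1:07 PM = 6 h 30 min; less 30 min break → 6 h 0 min
Wed: 8:44 AM–7:35 PM = 10 h 51 min; less 30 min break → 10 h 21 min
Thu: 7:17 AM–2:54 PM = 7 h 37 min; less 30 min break → 7 h 7 min
Fri: 8:18 AM–6:55 PM = 10 h 37 min; less 30 min break → 10 h 7 min
Sat: 5:37 AM–9:55 AM = 4 h 18 min; less 30 min break → 3 h 48 min
Total: 9 h 47 min + 6 h 0 min + 10 h 21 min + 7 h 7 min + 10 h 7 min + 3 h 48 min = 47 h 10 min.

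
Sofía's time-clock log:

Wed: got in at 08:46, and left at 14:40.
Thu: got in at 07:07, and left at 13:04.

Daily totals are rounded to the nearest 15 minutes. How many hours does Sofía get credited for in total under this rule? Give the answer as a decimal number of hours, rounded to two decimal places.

Wed: 08:46–14:40 = 5 h 54 min → rounds to 6 h 0 min
Thu: 07:07–13:04 = 5 h 57 min → rounds to 6 h 0 min
Total credited: 12 h 0 min.

12.00 hours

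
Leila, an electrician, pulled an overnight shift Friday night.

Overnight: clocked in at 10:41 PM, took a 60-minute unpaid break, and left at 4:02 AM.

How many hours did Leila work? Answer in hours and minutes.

Overnight: 10:41 PM → midnight = 1 h 19 min; midnight → 4:02 AM = 4 h 2 min; span 5 h 21 min; less 60 min break → 4 h 21 min

4 h 21 min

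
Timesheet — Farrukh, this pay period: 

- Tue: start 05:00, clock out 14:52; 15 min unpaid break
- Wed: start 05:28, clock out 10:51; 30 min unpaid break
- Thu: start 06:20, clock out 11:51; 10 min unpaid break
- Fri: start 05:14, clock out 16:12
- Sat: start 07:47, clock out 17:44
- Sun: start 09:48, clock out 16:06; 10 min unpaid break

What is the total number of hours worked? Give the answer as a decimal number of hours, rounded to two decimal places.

46.90 hours

Tue: 05:00–14:52 = 9 h 52 min; less 15 min break → 9 h 37 min
Wed: 05:28–10:51 = 5 h 23 min; less 30 min break → 4 h 53 min
Thu: 06:20–11:51 = 5 h 31 min; less 10 min break → 5 h 21 min
Fri: 05:14–16:12 = 10 h 58 min
Sat: 07:47–17:44 = 9 h 57 min
Sun: 09:48–16:06 = 6 h 18 min; less 10 min break → 6 h 8 min
Total: 9 h 37 min + 4 h 53 min + 5 h 21 min + 10 h 58 min + 9 h 57 min + 6 h 8 min = 46 h 54 min.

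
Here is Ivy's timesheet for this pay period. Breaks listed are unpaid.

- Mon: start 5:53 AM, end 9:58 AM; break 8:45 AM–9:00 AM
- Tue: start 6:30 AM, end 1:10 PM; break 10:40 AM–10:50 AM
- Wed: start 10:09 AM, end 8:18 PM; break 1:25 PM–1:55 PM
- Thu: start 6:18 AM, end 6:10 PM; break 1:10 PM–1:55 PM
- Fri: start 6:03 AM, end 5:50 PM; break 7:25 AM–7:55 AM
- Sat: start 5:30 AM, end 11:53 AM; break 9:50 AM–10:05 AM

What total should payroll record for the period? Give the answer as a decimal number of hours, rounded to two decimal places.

48.52 hours

Mon: 5:53 AM–9:58 AM = 4 h 5 min; less 15 min break → 3 h 50 min
Tue: 6:30 AM–1:10 PM = 6 h 40 min; less 10 min break → 6 h 30 min
Wed: 10:09 AM–8:18 PM = 10 h 9 min; less 30 min break → 9 h 39 min
Thu: 6:18 AM–6:10 PM = 11 h 52 min; less 45 min break → 11 h 7 min
Fri: 6:03 AM–5:50 PM = 11 h 47 min; less 30 min break → 11 h 17 min
Sat: 5:30 AM–11:53 AM = 6 h 23 min; less 15 min break → 6 h 8 min
Total: 3 h 50 min + 6 h 30 min + 9 h 39 min + 11 h 7 min + 11 h 17 min + 6 h 8 min = 48 h 31 min.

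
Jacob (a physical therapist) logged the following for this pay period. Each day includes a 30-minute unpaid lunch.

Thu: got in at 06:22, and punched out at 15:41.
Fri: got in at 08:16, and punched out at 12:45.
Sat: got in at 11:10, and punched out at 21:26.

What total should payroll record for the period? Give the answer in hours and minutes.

Thu: 06:22–15:41 = 9 h 19 min; less 30 min break → 8 h 49 min
Fri: 08:16–12:45 = 4 h 29 min; less 30 min break → 3 h 59 min
Sat: 11:10–21:26 = 10 h 16 min; less 30 min break → 9 h 46 min
Total: 8 h 49 min + 3 h 59 min + 9 h 46 min = 22 h 34 min.

22 h 34 min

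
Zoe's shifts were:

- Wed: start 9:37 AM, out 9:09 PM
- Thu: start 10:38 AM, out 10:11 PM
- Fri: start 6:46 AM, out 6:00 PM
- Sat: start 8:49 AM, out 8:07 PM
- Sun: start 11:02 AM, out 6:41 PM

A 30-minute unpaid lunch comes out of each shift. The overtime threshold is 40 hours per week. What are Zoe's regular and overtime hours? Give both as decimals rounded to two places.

Wed: 9:37 AM–9:09 PM = 11 h 32 min; less 30 min break → 11 h 2 min
Thu: 10:38 AM–10:11 PM = 11 h 33 min; less 30 min break → 11 h 3 min
Fri: 6:46 AM–6:00 PM = 11 h 14 min; less 30 min break → 10 h 44 min
Sat: 8:49 AM–8:07 PM = 11 h 18 min; less 30 min break → 10 h 48 min
Sun: 11:02 AM–6:41 PM = 7 h 39 min; less 30 min break → 7 h 9 min
Total worked: 50 h 46 min = 50.77 h.
Threshold 40 h → overtime 10 h 46 min, regular 40 h 0 min.

Regular 40.00 hours, overtime 10.77 hours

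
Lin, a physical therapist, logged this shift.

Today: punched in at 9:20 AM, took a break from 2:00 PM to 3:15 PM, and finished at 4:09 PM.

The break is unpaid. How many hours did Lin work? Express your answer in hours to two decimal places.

5.57 hours

Today: 9:20 AM–4:09 PM = 6 h 49 min; less 75 min break → 5 h 34 min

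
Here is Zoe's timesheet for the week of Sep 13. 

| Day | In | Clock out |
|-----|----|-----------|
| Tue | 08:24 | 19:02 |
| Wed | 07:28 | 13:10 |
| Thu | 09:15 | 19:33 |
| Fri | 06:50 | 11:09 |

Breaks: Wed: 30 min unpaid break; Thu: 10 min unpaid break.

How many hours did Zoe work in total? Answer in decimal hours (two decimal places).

30.28 hours

Tue: 08:24–19:02 = 10 h 38 min
Wed: 07:28–13:10 = 5 h 42 min; less 30 min break → 5 h 12 min
Thu: 09:15–19:33 = 10 h 18 min; less 10 min break → 10 h 8 min
Fri: 06:50–11:09 = 4 h 19 min
Total: 10 h 38 min + 5 h 12 min + 10 h 8 min + 4 h 19 min = 30 h 17 min.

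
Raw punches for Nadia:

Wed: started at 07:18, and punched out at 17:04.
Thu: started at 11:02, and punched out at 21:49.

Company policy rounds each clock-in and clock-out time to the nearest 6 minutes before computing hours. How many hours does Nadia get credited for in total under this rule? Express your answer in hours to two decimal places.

20.60 hours

Wed: in 07:18→07:18, out 17:04→17:06; 9 h 48 min
Thu: in 11:02→11:00, out 21:49→21:48; 10 h 48 min
Total credited: 20 h 36 min.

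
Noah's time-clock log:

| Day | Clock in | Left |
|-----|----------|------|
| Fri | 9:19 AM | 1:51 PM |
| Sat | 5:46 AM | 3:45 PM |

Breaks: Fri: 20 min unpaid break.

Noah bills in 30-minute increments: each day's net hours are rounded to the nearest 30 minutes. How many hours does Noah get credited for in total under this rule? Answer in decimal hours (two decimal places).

Fri: 9:19 AM–1:51 PM = 4 h 32 min − 20 min = 4 h 12 min → rounds to 4 h 0 min
Sat: 5:46 AM–3:45 PM = 9 h 59 min → rounds to 10 h 0 min
Total credited: 14 h 0 min.

14.00 hours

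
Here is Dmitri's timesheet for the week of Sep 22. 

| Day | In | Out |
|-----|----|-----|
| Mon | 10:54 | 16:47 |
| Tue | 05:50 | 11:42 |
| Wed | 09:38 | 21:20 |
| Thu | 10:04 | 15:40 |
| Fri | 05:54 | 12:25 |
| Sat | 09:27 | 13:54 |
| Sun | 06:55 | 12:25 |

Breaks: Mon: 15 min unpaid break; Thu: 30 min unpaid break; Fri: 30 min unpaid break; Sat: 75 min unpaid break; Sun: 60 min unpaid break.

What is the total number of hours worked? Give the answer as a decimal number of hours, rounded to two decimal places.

Mon: 10:54–16:47 = 5 h 53 min; less 15 min break → 5 h 38 min
Tue: 05:50–11:42 = 5 h 52 min
Wed: 09:38–21:20 = 11 h 42 min
Thu: 10:04–15:40 = 5 h 36 min; less 30 min break → 5 h 6 min
Fri: 05:54–12:25 = 6 h 31 min; less 30 min break → 6 h 1 min
Sat: 09:27–13:54 = 4 h 27 min; less 75 min break → 3 h 12 min
Sun: 06:55–12:25 = 5 h 30 min; less 60 min break → 4 h 30 min
Total: 5 h 38 min + 5 h 52 min + 11 h 42 min + 5 h 6 min + 6 h 1 min + 3 h 12 min + 4 h 30 min = 42 h 1 min.

42.02 hours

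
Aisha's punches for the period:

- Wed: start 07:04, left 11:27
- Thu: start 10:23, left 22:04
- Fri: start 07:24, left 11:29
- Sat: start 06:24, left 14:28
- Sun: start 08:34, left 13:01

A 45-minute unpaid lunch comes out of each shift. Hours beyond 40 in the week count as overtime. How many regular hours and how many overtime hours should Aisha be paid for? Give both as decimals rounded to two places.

Wed: 07:04–11:27 = 4 h 23 min; less 45 min break → 3 h 38 min
Thu: 10:23–22:04 = 11 h 41 min; less 45 min break → 10 h 56 min
Fri: 07:24–11:29 = 4 h 5 min; less 45 min break → 3 h 20 min
Sat: 06:24–14:28 = 8 h 4 min; less 45 min break → 7 h 19 min
Sun: 08:34–13:01 = 4 h 27 min; less 45 min break → 3 h 42 min
Total worked: 28 h 55 min = 28.92 h.
Threshold 40 h → overtime 0 h 0 min, regular 28 h 55 min.

Regular 28.92 hours, overtime 0.00 hours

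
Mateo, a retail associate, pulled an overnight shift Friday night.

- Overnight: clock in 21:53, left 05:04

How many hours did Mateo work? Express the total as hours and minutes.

7 h 11 min

Overnight: 21:53 → midnight = 2 h 7 min; midnight → 05:04 = 5 h 4 min; span 7 h 11 min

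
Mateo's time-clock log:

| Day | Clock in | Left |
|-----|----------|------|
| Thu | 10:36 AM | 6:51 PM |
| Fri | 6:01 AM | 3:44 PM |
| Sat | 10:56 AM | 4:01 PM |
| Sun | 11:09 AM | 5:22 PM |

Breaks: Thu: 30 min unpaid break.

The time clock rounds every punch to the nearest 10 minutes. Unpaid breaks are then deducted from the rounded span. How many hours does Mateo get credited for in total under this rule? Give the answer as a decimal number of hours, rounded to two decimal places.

Thu: in 10:36 AM→10:40 AM, out 6:51 PM→6:50 PM; 8 h 10 min − 30 min = 7 h 40 min
Fri: in 6:01 AM→6:00 AM, out 3:44 PM→3:40 PM; 9 h 40 min
Sat: in 10:56 AM→11:00 AM, out 4:01 PM→4:00 PM; 5 h 0 min
Sun: in 11:09 AM→11:10 AM, out 5:22 PM→5:20 PM; 6 h 10 min
Total credited: 28 h 30 min.

28.50 hours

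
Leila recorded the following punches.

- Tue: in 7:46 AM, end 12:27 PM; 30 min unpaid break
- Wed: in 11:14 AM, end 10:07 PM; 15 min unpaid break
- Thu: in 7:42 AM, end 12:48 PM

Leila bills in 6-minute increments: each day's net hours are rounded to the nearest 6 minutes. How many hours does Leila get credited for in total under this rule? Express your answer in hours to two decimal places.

Tue: 7:46 AM–12:27 PM = 4 h 41 min − 30 min = 4 h 11 min → rounds to 4 h 12 min
Wed: 11:14 AM–10:07 PM = 10 h 53 min − 15 min = 10 h 38 min → rounds to 10 h 36 min
Thu: 7:42 AM–12:48 PM = 5 h 6 min → rounds to 5 h 6 min
Total credited: 19 h 54 min.

19.90 hours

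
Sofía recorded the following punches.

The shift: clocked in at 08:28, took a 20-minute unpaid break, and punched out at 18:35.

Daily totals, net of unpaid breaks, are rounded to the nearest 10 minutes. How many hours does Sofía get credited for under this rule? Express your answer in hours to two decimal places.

9.83 hours

The shift: 08:28–18:35 = 10 h 7 min − 20 min = 9 h 47 min → rounds to 9 h 50 min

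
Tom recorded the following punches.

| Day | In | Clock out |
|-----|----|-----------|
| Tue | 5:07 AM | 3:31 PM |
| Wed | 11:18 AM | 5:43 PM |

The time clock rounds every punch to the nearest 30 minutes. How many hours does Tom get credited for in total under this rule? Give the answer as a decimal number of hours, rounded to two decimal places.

Tue: in 5:07 AM→5:00 AM, out 3:31 PM→3:30 PM; 10 h 30 min
Wed: in 11:18 AM→11:30 AM, out 5:43 PM→5:30 PM; 6 h 0 min
Total credited: 16 h 30 min.

16.50 hours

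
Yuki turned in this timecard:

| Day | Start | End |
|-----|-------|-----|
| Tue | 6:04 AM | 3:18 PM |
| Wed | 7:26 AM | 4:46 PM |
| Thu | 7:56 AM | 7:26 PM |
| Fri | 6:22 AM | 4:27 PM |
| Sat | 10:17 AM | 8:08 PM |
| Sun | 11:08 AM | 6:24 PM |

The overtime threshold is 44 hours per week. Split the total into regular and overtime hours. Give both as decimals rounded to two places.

Regular 44.00 hours, overtime 13.27 hours

Tue: 6:04 AM–3:18 PM = 9 h 14 min
Wed: 7:26 AM–4:46 PM = 9 h 20 min
Thu: 7:56 AM–7:26 PM = 11 h 30 min
Fri: 6:22 AM–4:27 PM = 10 h 5 min
Sat: 10:17 AM–8:08 PM = 9 h 51 min
Sun: 11:08 AM–6:24 PM = 7 h 16 min
Total worked: 57 h 16 min = 57.27 h.
Threshold 44 h → overtime 13 h 16 min, regular 44 h 0 min.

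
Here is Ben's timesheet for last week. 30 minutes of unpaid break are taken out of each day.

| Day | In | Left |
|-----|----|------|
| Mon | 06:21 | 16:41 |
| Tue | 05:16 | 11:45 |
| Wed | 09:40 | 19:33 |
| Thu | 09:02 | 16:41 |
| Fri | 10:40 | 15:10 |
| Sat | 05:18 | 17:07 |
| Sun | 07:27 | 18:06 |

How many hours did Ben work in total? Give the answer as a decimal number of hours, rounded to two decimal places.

Mon: 06:21–16:41 = 10 h 20 min; less 30 min break → 9 h 50 min
Tue: 05:16–11:45 = 6 h 29 min; less 30 min break → 5 h 59 min
Wed: 09:40–19:33 = 9 h 53 min; less 30 min break → 9 h 23 min
Thu: 09:02–16:41 = 7 h 39 min; less 30 min break → 7 h 9 min
Fri: 10:40–15:10 = 4 h 30 min; less 30 min break → 4 h 0 min
Sat: 05:18–17:07 = 11 h 49 min; less 30 min break → 11 h 19 min
Sun: 07:27–18:06 = 10 h 39 min; less 30 min break → 10 h 9 min
Total: 9 h 50 min + 5 h 59 min + 9 h 23 min + 7 h 9 min + 4 h 0 min + 11 h 19 min + 10 h 9 min = 57 h 49 min.

57.82 hours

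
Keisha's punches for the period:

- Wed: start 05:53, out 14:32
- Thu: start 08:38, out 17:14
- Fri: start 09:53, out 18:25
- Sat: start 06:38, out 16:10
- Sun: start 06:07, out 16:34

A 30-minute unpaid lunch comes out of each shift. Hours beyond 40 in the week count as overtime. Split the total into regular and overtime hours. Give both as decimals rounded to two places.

Wed: 05:53–14:32 = 8 h 39 min; less 30 min break → 8 h 9 min
Thu: 08:38–17:14 = 8 h 36 min; less 30 min break → 8 h 6 min
Fri: 09:53–18:25 = 8 h 32 min; less 30 min break → 8 h 2 min
Sat: 06:38–16:10 = 9 h 32 min; less 30 min break → 9 h 2 min
Sun: 06:07–16:34 = 10 h 27 min; less 30 min break → 9 h 57 min
Total worked: 43 h 16 min = 43.27 h.
Threshold 40 h → overtime 3 h 16 min, regular 40 h 0 min.

Regular 40.00 hours, overtime 3.27 hours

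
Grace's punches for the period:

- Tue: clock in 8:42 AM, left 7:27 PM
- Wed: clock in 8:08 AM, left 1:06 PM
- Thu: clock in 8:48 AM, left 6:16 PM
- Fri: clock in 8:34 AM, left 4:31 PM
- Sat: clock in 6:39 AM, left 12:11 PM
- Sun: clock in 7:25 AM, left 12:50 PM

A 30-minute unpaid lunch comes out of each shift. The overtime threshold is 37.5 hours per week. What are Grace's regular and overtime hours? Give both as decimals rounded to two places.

Regular 37.50 hours, overtime 3.58 hours

Tue: 8:42 AM–7:27 PM = 10 h 45 min; less 30 min break → 10 h 15 min
Wed: 8:08 AM–1:06 PM = 4 h 58 min; less 30 min break → 4 h 28 min
Thu: 8:48 AM–6:16 PM = 9 h 28 min; less 30 min break → 8 h 58 min
Fri: 8:34 AM–4:31 PM = 7 h 57 min; less 30 min break → 7 h 27 min
Sat: 6:39 AM–12:11 PM = 5 h 32 min; less 30 min break → 5 h 2 min
Sun: 7:25 AM–12:50 PM = 5 h 25 min; less 30 min break → 4 h 55 min
Total worked: 41 h 5 min = 41.08 h.
Threshold 37.5 h → overtime 3 h 35 min, regular 37 h 30 min.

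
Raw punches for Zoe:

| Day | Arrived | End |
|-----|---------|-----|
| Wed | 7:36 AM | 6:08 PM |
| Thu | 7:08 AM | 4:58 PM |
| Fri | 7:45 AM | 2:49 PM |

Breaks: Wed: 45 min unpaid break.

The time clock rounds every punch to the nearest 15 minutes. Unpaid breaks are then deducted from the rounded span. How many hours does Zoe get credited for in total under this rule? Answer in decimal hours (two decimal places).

Wed: in 7:36 AM→7:30 AM, out 6:08 PM→6:15 PM; 10 h 45 min − 45 min = 10 h 0 min
Thu: in 7:08 AM→7:15 AM, out 4:58 PM→5:00 PM; 9 h 45 min
Fri: in 7:45 AM→7:45 AM, out 2:49 PM→2:45 PM; 7 h 0 min
Total credited: 26 h 45 min.

26.75 hours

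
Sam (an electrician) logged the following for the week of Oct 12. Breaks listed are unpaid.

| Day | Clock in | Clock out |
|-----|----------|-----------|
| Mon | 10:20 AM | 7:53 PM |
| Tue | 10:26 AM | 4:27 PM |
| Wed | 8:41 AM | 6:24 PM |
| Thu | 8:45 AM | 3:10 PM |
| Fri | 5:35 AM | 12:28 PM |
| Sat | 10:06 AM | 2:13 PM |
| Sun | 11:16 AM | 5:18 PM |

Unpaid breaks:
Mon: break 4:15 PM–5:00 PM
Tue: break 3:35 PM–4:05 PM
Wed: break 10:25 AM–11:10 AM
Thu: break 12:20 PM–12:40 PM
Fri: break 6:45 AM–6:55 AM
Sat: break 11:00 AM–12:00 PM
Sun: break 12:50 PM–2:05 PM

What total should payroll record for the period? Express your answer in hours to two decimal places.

43.98 hours

Mon: 10:20 AM–7:53 PM = 9 h 33 min; less 45 min break → 8 h 48 min
Tue: 10:26 AM–4:27 PM = 6 h 1 min; less 30 min break → 5 h 31 min
Wed: 8:41 AM–6:24 PM = 9 h 43 min; less 45 min break → 8 h 58 min
Thu: 8:45 AM–3:10 PM = 6 h 25 min; less 20 min break → 6 h 5 min
Fri: 5:35 AM–12:28 PM = 6 h 53 min; less 10 min break → 6 h 43 min
Sat: 10:06 AM–2:13 PM = 4 h 7 min; less 60 min break → 3 h 7 min
Sun: 11:16 AM–5:18 PM = 6 h 2 min; less 75 min break → 4 h 47 min
Total: 8 h 48 min + 5 h 31 min + 8 h 58 min + 6 h 5 min + 6 h 43 min + 3 h 7 min + 4 h 47 min = 43 h 59 min.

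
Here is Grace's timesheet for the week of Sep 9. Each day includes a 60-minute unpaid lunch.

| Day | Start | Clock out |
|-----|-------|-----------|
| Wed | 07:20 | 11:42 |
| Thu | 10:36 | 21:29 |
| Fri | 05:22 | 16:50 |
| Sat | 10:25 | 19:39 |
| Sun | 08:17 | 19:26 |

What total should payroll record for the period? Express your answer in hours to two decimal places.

Wed: 07:20–11:42 = 4 h 22 min; less 60 min break → 3 h 22 min
Thu: 10:36–21:29 = 10 h 53 min; less 60 min break → 9 h 53 min
Fri: 05:22–16:50 = 11 h 28 min; less 60 min break → 10 h 28 min
Sat: 10:25–19:39 = 9 h 14 min; less 60 min break → 8 h 14 min
Sun: 08:17–19:26 = 11 h 9 min; less 60 min break → 10 h 9 min
Total: 3 h 22 min + 9 h 53 min + 10 h 28 min + 8 h 14 min + 10 h 9 min = 42 h 6 min.

42.10 hours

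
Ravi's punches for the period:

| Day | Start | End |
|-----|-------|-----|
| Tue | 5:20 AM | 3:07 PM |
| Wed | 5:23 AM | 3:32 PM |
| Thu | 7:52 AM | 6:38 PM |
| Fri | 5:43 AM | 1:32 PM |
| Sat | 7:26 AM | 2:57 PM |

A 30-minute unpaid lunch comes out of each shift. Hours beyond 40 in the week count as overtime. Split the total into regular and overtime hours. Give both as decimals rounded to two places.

Regular 40.00 hours, overtime 3.53 hours

Tue: 5:20 AM–3:07 PM = 9 h 47 min; less 30 min break → 9 h 17 min
Wed: 5:23 AM–3:32 PM = 10 h 9 min; less 30 min break → 9 h 39 min
Thu: 7:52 AM–6:38 PM = 10 h 46 min; less 30 min break → 10 h 16 min
Fri: 5:43 AM–1:32 PM = 7 h 49 min; less 30 min break → 7 h 19 min
Sat: 7:26 AM–2:57 PM = 7 h 31 min; less 30 min break → 7 h 1 min
Total worked: 43 h 32 min = 43.53 h.
Threshold 40 h → overtime 3 h 32 min, regular 40 h 0 min.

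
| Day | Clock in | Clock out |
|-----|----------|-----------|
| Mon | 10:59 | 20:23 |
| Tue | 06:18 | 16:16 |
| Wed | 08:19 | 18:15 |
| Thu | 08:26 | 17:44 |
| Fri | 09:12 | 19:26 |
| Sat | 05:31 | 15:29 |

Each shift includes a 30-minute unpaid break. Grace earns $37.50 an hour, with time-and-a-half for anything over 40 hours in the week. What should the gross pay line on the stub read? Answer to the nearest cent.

Mon: 10:59–20:23 = 9 h 24 min; less 30 min break → 8 h 54 min
Tue: 06:18–16:16 = 9 h 58 min; less 30 min break → 9 h 28 min
Wed: 08:19–18:15 = 9 h 56 min; less 30 min break → 9 h 26 min
Thu: 08:26–17:44 = 9 h 18 min; less 30 min break → 8 h 48 min
Fri: 09:12–19:26 = 10 h 14 min; less 30 min break → 9 h 44 min
Sat: 05:31–15:29 = 9 h 58 min; less 30 min break → 9 h 28 min
Total worked: 55 h 48 min = 3348 min.
Regular 40 h 0 min = 2400 min at $37.50/h; overtime 15 h 48 min = 948 min at $56.25/h.
Pay = (2400 × $37.50 + 948 × $56.25) ÷ 60 = $2388.75.

$2388.75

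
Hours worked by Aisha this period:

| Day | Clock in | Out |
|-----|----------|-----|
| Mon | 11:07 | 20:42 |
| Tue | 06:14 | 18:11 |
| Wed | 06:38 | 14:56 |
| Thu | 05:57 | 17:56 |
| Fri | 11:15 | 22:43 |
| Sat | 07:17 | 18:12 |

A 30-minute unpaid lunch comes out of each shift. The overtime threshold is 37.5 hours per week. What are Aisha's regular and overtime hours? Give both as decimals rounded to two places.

Regular 37.50 hours, overtime 23.70 hours

Mon: 11:07–20:42 = 9 h 35 min; less 30 min break → 9 h 5 min
Tue: 06:14–18:11 = 11 h 57 min; less 30 min break → 11 h 27 min
Wed: 06:38–14:56 = 8 h 18 min; less 30 min break → 7 h 48 min
Thu: 05:57–17:56 = 11 h 59 min; less 30 min break → 11 h 29 min
Fri: 11:15–22:43 = 11 h 28 min; less 30 min break → 10 h 58 min
Sat: 07:17–18:12 = 10 h 55 min; less 30 min break → 10 h 25 min
Total worked: 61 h 12 min = 61.20 h.
Threshold 37.5 h → overtime 23 h 42 min, regular 37 h 30 min.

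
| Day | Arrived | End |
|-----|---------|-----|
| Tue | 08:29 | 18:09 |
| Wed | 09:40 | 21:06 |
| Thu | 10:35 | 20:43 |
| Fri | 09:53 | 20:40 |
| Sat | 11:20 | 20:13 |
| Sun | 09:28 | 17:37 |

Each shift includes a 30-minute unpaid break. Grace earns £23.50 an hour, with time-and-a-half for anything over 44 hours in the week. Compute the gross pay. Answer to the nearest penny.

£1458.76

Tue: 08:29–18:09 = 9 h 40 min; less 30 min break → 9 h 10 min
Wed: 09:40–21:06 = 11 h 26 min; less 30 min break → 10 h 56 min
Thu: 10:35–20:43 = 10 h 8 min; less 30 min break → 9 h 38 min
Fri: 09:53–20:40 = 10 h 47 min; less 30 min break → 10 h 17 min
Sat: 11:20–20:13 = 8 h 53 min; less 30 min break → 8 h 23 min
Sun: 09:28–17:37 = 8 h 9 min; less 30 min break → 7 h 39 min
Total worked: 56 h 3 min = 3363 min.
Regular 44 h 0 min = 2640 min at £23.50/h; overtime 12 h 3 min = 723 min at £35.25/h.
Pay = (2640 × £23.50 + 723 × £35.25) ÷ 60 = £1458.76.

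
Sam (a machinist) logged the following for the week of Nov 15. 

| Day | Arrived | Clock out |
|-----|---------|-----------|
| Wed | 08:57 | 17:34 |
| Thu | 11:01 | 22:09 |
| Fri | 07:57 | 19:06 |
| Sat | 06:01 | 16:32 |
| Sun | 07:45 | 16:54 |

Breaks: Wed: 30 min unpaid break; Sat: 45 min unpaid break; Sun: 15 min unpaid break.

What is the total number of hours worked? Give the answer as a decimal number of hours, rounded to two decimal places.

49.07 hours

Wed: 08:57–17:34 = 8 h 37 min; less 30 min break → 8 h 7 min
Thu: 11:01–22:09 = 11 h 8 min
Fri: 07:57–19:06 = 11 h 9 min
Sat: 06:01–16:32 = 10 h 31 min; less 45 min break → 9 h 46 min
Sun: 07:45–16:54 = 9 h 9 min; less 15 min break → 8 h 54 min
Total: 8 h 7 min + 11 h 8 min + 11 h 9 min + 9 h 46 min + 8 h 54 min = 49 h 4 min.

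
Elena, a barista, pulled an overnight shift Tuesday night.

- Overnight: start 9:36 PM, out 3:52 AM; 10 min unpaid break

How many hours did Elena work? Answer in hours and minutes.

6 h 6 min

Overnight: 9:36 PM → midnight = 2 h 24 min; midnight → 3:52 AM = 3 h 52 min; span 6 h 16 min; less 10 min break → 6 h 6 min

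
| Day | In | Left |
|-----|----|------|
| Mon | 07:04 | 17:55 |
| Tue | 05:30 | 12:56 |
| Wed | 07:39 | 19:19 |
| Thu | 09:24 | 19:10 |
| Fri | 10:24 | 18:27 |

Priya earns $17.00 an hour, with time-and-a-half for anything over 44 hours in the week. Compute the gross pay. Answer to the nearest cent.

$844.05

Mon: 07:04–17:55 = 10 h 51 min
Tue: 05:30–12:56 = 7 h 26 min
Wed: 07:39–19:19 = 11 h 40 min
Thu: 09:24–19:10 = 9 h 46 min
Fri: 10:24–18:27 = 8 h 3 min
Total worked: 47 h 46 min = 2866 min.
Regular 44 h 0 min = 2640 min at $17.00/h; overtime 3 h 46 min = 226 min at $25.50/h.
Pay = (2640 × $17.00 + 226 × $25.50) ÷ 60 = $844.05.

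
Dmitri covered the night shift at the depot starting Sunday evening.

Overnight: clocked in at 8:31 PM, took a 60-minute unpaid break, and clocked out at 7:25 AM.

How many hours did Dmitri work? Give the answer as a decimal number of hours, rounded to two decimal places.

Overnight: 8:31 PM → midnight = 3 h 29 min; midnight → 7:25 AM = 7 h 25 min; span 10 h 54 min; less 60 min break → 9 h 54 min

9.90 hours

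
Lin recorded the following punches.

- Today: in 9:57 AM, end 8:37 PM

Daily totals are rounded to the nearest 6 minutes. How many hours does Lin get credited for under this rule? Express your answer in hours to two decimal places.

Today: 9:57 AM–8:37 PM = 10 h 40 min → rounds to 10 h 42 min

10.70 hours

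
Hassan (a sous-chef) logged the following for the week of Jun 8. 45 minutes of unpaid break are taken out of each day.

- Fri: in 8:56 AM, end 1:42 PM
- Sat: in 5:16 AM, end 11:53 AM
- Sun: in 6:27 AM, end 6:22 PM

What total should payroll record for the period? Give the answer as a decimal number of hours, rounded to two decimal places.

21.05 hours

Fri: 8:56 AM–1:42 PM = 4 h 46 min; less 45 min break → 4 h 1 min
Sat: 5:16 AM–11:53 AM = 6 h 37 min; less 45 min break → 5 h 52 min
Sun: 6:27 AM–6:22 PM = 11 h 55 min; less 45 min break → 11 h 10 min
Total: 4 h 1 min + 5 h 52 min + 11 h 10 min = 21 h 3 min.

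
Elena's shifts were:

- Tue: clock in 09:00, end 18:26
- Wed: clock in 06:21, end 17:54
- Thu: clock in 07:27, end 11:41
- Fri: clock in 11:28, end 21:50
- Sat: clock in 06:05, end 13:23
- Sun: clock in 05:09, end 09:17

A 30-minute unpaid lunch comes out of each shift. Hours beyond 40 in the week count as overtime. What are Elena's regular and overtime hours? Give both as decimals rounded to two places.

Tue: 09:00–18:26 = 9 h 26 min; less 30 min break → 8 h 56 min
Wed: 06:21–17:54 = 11 h 33 min; less 30 min break → 11 h 3 min
Thu: 07:27–11:41 = 4 h 14 min; less 30 min break → 3 h 44 min
Fri: 11:28–21:50 = 10 h 22 min; less 30 min break → 9 h 52 min
Sat: 06:05–13:23 = 7 h 18 min; less 30 min break → 6 h 48 min
Sun: 05:09–09:17 = 4 h 8 min; less 30 min break → 3 h 38 min
Total worked: 44 h 1 min = 44.02 h.
Threshold 40 h → overtime 4 h 1 min, regular 40 h 0 min.

Regular 40.00 hours, overtime 4.02 hours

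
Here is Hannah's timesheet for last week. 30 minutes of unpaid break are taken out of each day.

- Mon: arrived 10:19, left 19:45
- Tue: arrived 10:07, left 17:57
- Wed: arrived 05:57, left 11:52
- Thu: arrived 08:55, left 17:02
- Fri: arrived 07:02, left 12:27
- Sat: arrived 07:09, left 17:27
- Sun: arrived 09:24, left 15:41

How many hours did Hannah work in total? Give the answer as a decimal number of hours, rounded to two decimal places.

Mon: 10:19–19:45 = 9 h 26 min; less 30 min break → 8 h 56 min
Tue: 10:07–17:57 = 7 h 50 min; less 30 min break → 7 h 20 min
Wed: 05:57–11:52 = 5 h 55 min; less 30 min break → 5 h 25 min
Thu: 08:55–17:02 = 8 h 7 min; less 30 min break → 7 h 37 min
Fri: 07:02–12:27 = 5 h 25 min; less 30 min break → 4 h 55 min
Sat: 07:09–17:27 = 10 h 18 min; less 30 min break → 9 h 48 min
Sun: 09:24–15:41 = 6 h 17 min; less 30 min break → 5 h 47 min
Total: 8 h 56 min + 7 h 20 min + 5 h 25 min + 7 h 37 min + 4 h 55 min + 9 h 48 min + 5 h 47 min = 49 h 48 min.

49.80 hours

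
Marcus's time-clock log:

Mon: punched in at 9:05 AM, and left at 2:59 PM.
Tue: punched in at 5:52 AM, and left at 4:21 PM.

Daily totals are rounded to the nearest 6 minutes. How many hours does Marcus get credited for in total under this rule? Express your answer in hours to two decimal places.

16.40 hours

Mon: 9:05 AM–2:59 PM = 5 h 54 min → rounds to 5 h 54 min
Tue: 5:52 AM–4:21 PM = 10 h 29 min → rounds to 10 h 30 min
Total credited: 16 h 24 min.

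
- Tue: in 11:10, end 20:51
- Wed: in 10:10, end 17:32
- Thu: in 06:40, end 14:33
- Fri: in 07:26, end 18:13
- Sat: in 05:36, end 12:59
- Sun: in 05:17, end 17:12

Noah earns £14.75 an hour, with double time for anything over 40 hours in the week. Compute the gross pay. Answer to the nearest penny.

Tue: 11:10–20:51 = 9 h 41 min
Wed: 10:10–17:32 = 7 h 22 min
Thu: 06:40–14:33 = 7 h 53 min
Fri: 07:26–18:13 = 10 h 47 min
Sat: 05:36–12:59 = 7 h 23 min
Sun: 05:17–17:12 = 11 h 55 min
Total worked: 55 h 1 min = 3301 min.
Regular 40 h 0 min = 2400 min at £14.75/h; overtime 15 h 1 min = 901 min at £29.50/h.
Pay = (2400 × £14.75 + 901 × £29.50) ÷ 60 = £1032.99.

£1032.99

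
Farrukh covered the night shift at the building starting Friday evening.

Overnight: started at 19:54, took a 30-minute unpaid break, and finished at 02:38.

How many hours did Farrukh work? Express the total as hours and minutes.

6 h 14 min

Overnight: 19:54 → midnight = 4 h 6 min; midnight → 02:38 = 2 h 38 min; span 6 h 44 min; less 30 min break → 6 h 14 min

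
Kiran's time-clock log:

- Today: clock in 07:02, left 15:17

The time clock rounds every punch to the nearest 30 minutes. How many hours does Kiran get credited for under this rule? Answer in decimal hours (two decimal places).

8.50 hours

Today: in 07:02→07:00, out 15:17→15:30; 8 h 30 min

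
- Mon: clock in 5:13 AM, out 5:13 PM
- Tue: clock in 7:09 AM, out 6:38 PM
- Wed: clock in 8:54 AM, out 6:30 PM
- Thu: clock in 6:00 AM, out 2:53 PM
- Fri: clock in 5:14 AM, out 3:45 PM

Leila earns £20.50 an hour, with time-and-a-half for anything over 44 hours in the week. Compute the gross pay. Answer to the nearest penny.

£1162.86

Mon: 5:13 AM–5:13 PM = 12 h 0 min
Tue: 7:09 AM–6:38 PM = 11 h 29 min
Wed: 8:54 AM–6:30 PM = 9 h 36 min
Thu: 6:00 AM–2:53 PM = 8 h 53 min
Fri: 5:14 AM–3:45 PM = 10 h 31 min
Total worked: 52 h 29 min = 3149 min.
Regular 44 h 0 min = 2640 min at £20.50/h; overtime 8 h 29 min = 509 min at £30.75/h.
Pay = (2640 × £20.50 + 509 × £30.75) ÷ 60 = £1162.86.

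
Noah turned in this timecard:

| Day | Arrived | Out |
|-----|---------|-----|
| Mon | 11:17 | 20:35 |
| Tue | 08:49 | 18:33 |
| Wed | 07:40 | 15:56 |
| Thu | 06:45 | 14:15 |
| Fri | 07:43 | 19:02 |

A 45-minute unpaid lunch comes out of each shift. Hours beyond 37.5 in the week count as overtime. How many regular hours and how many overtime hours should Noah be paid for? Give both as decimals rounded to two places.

Mon: 11:17–20:35 = 9 h 18 min; less 45 min break → 8 h 33 min
Tue: 08:49–18:33 = 9 h 44 min; less 45 min break → 8 h 59 min
Wed: 07:40–15:56 = 8 h 16 min; less 45 min break → 7 h 31 min
Thu: 06:45–14:15 = 7 h 30 min; less 45 min break → 6 h 45 min
Fri: 07:43–19:02 = 11 h 19 min; less 45 min break → 10 h 34 min
Total worked: 42 h 22 min = 42.37 h.
Threshold 37.5 h → overtime 4 h 52 min, regular 37 h 30 min.

Regular 37.50 hours, overtime 4.87 hours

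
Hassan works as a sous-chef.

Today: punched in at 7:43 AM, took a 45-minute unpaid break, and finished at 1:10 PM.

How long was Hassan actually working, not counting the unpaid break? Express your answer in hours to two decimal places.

Today: 7:43 AM–1:10 PM = 5 h 27 min; less 45 min break → 4 h 42 min

4.70 hours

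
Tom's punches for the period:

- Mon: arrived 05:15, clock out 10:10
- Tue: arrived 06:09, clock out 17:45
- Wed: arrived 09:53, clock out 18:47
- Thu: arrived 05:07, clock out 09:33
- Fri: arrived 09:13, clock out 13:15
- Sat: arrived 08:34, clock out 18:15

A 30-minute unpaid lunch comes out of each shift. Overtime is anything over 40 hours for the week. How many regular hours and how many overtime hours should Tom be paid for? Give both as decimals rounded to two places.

Mon: 05:15–10:10 = 4 h 55 min; less 30 min break → 4 h 25 min
Tue: 06:09–17:45 = 11 h 36 min; less 30 min break → 11 h 6 min
Wed: 09:53–18:47 = 8 h 54 min; less 30 min break → 8 h 24 min
Thu: 05:07–09:33 = 4 h 26 min; less 30 min break → 3 h 56 min
Fri: 09:13–13:15 = 4 h 2 min; less 30 min break → 3 h 32 min
Sat: 08:34–18:15 = 9 h 41 min; less 30 min break → 9 h 11 min
Total worked: 40 h 34 min = 40.57 h.
Threshold 40 h → overtime 0 h 34 min, regular 40 h 0 min.

Regular 40.00 hours, overtime 0.57 hours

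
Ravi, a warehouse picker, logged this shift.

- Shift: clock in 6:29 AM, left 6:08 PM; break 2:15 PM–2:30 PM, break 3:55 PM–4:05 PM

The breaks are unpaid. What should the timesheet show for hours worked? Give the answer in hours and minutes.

11 h 14 min

Shift: 6:29 AM–6:08 PM = 11 h 39 min; less 25 min break → 11 h 14 min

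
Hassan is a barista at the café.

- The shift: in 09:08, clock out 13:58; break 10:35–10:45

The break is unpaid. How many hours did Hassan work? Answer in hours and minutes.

4 h 40 min

The shift: 09:08–13:58 = 4 h 50 min; less 10 min break → 4 h 40 min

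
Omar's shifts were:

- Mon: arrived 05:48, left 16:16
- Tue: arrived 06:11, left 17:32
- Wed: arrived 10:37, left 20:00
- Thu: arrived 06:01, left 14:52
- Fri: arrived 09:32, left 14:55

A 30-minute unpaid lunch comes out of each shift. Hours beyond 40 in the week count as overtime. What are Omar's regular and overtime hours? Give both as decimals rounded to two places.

Mon: 05:48–16:16 = 10 h 28 min; less 30 min break → 9 h 58 min
Tue: 06:11–17:32 = 11 h 21 min; less 30 min break → 10 h 51 min
Wed: 10:37–20:00 = 9 h 23 min; less 30 min break → 8 h 53 min
Thu: 06:01–14:52 = 8 h 51 min; less 30 min break → 8 h 21 min
Fri: 09:32–14:55 = 5 h 23 min; less 30 min break → 4 h 53 min
Total worked: 42 h 56 min = 42.93 h.
Threshold 40 h → overtime 2 h 56 min, regular 40 h 0 min.

Regular 40.00 hours, overtime 2.93 hours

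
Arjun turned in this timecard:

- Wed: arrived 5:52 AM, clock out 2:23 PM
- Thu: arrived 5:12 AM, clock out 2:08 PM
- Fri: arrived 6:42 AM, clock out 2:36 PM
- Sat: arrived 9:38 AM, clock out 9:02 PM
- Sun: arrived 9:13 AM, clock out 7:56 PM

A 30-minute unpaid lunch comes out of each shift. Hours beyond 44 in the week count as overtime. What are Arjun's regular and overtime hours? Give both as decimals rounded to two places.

Regular 44.00 hours, overtime 0.97 hours

Wed: 5:52 AM–2:23 PM = 8 h 31 min; less 30 min break → 8 h 1 min
Thu: 5:12 AM–2:08 PM = 8 h 56 min; less 30 min break → 8 h 26 min
Fri: 6:42 AM–2:36 PM = 7 h 54 min; less 30 min break → 7 h 24 min
Sat: 9:38 AM–9:02 PM = 11 h 24 min; less 30 min break → 10 h 54 min
Sun: 9:13 AM–7:56 PM = 10 h 43 min; less 30 min break → 10 h 13 min
Total worked: 44 h 58 min = 44.97 h.
Threshold 44 h → overtime 0 h 58 min, regular 44 h 0 min.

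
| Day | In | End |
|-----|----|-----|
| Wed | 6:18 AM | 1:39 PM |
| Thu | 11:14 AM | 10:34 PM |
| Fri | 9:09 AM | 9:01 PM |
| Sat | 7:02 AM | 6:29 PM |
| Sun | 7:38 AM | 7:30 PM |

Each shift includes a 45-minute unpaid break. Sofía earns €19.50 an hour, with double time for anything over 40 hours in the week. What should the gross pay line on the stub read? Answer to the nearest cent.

Wed: 6:18 AM–1:39 PM = 7 h 21 min; less 45 min break → 6 h 36 min
Thu: 11:14 AM–10:34 PM = 11 h 20 min; less 45 min break → 10 h 35 min
Fri: 9:09 AM–9:01 PM = 11 h 52 min; less 45 min break → 11 h 7 min
Sat: 7:02 AM–6:29 PM = 11 h 27 min; less 45 min break → 10 h 42 min
Sun: 7:38 AM–7:30 PM = 11 h 52 min; less 45 min break → 11 h 7 min
Total worked: 50 h 7 min = 3007 min.
Regular 40 h 0 min = 2400 min at €19.50/h; overtime 10 h 7 min = 607 min at €39.00/h.
Pay = (2400 × €19.50 + 607 × €39.00) ÷ 60 = €1174.55.

€1174.55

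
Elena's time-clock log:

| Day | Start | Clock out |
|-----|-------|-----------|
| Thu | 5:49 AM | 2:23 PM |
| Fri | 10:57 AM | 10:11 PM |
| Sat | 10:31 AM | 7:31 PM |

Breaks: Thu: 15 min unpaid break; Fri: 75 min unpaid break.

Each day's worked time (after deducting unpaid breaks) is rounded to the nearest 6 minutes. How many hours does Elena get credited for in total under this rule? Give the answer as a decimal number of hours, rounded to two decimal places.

Thu: 5:49 AM–2:23 PM = 8 h 34 min − 15 min = 8 h 19 min → rounds to 8 h 18 min
Fri: 10:57 AM–10:11 PM = 11 h 14 min − 75 min = 9 h 59 min → rounds to 10 h 0 min
Sat: 10:31 AM–7:31 PM = 9 h 0 min → rounds to 9 h 0 min
Total credited: 27 h 18 min.

27.30 hours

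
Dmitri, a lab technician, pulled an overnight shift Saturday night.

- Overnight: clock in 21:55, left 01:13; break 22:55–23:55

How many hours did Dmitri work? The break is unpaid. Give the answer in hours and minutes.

Overnight: 21:55 → midnight = 2 h 5 min; midnight → 01:13 = 1 h 13 min; span 3 h 18 min; less 60 min break → 2 h 18 min

2 h 18 min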